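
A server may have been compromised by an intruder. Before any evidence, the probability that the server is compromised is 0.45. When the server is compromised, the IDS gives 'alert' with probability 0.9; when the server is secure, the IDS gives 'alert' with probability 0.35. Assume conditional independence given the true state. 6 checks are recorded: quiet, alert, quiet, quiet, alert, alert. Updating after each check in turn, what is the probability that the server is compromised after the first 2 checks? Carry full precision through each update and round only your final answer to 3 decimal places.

0.245

Apply Bayes' rule sequentially, carrying P(compromised) forward.
After 'quiet': P(compromised) = 0.1·0.4500 / (0.1·0.4500 + 0.65·0.5500) ≈ 0.1118
After 'alert': P(compromised) = 0.9·0.1118 / (0.9·0.1118 + 0.35·0.8882) ≈ 0.2445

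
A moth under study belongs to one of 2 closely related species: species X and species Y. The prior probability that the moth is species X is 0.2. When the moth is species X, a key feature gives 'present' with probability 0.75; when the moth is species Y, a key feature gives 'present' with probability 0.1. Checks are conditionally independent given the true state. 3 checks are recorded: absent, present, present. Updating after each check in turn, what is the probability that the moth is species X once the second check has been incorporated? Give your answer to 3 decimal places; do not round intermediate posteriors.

After 'absent': P(species X) = 0.25·0.2000 / (0.25·0.2000 + 0.9·0.8000) ≈ 0.0649
After 'present': P(species X) = 0.75·0.0649 / (0.75·0.0649 + 0.1·0.9351) ≈ 0.3425

0.342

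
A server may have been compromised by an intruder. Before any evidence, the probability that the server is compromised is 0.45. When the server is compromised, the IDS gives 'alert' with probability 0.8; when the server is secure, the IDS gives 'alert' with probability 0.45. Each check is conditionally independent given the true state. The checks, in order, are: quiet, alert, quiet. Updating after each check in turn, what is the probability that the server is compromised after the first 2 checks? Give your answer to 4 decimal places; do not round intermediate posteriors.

After 'quiet': P(compromised) = 0.2·0.4500 / (0.2·0.4500 + 0.55·0.5500) ≈ 0.2293
After 'alert': P(compromised) = 0.8·0.2293 / (0.8·0.2293 + 0.45·0.7707) ≈ 0.3459

0.3459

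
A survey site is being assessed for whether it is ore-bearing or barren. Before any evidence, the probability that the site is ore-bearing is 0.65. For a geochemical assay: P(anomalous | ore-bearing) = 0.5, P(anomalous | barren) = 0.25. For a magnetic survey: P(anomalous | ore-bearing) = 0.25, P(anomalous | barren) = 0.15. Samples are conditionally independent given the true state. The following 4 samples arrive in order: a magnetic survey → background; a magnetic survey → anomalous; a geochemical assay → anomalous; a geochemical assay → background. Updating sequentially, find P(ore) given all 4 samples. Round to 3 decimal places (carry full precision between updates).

0.785

Each posterior becomes the prior for the next update.
After a magnetic survey='background': P(ore) = 0.75·0.6500 / (0.75·0.6500 + 0.85·0.3500) ≈ 0.6210
After a magnetic survey='anomalous': P(ore) = 0.25·0.6210 / (0.25·0.6210 + 0.15·0.3790) ≈ 0.7320
After a geochemical assay='anomalous': P(ore) = 0.5·0.7320 / (0.5·0.7320 + 0.25·0.2680) ≈ 0.8453
After a geochemical assay='background': P(ore) = 0.5·0.8453 / (0.5·0.8453 + 0.75·0.1547) ≈ 0.7846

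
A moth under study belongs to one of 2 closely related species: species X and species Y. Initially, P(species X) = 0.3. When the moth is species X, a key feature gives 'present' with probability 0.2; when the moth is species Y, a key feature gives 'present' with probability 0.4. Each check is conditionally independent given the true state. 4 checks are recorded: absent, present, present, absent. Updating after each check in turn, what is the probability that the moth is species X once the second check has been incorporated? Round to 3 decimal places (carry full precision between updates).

0.222

After 'absent': P(species X) = 0.8·0.3000 / (0.8·0.3000 + 0.6·0.7000) ≈ 0.3636
After 'present': P(species X) = 0.2·0.3636 / (0.2·0.3636 + 0.4·0.6364) ≈ 0.2222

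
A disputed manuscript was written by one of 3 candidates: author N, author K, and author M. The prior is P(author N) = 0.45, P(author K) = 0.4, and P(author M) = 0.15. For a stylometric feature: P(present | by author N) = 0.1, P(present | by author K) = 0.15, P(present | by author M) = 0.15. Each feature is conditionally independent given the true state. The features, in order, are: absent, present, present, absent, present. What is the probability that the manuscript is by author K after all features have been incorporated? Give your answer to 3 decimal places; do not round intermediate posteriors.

After 'absent': normaliser = 0.9·0.4500 + 0.85·0.4000 + 0.85·0.1500; P(author N) ≈ 0.4642, P(author K) ≈ 0.3897, P(author M) ≈ 0.1461
After 'present': normaliser = 0.1·0.4642 + 0.15·0.3897 + 0.15·0.1461; P(author N) ≈ 0.3661, P(author K) ≈ 0.4610, P(author M) ≈ 0.1729
After 'present': normaliser = 0.1·0.3661 + 0.15·0.4610 + 0.15·0.1729; P(author N) ≈ 0.2780, P(author K) ≈ 0.5251, P(author M) ≈ 0.1969
After 'absent': normaliser = 0.9·0.2780 + 0.85·0.5251 + 0.85·0.1969; P(author N) ≈ 0.2896, P(author K) ≈ 0.5166, P(author M) ≈ 0.1937
After 'present': normaliser = 0.1·0.2896 + 0.15·0.5166 + 0.15·0.1937; P(author N) ≈ 0.2137, P(author K) ≈ 0.5719, P(author M) ≈ 0.2144

0.572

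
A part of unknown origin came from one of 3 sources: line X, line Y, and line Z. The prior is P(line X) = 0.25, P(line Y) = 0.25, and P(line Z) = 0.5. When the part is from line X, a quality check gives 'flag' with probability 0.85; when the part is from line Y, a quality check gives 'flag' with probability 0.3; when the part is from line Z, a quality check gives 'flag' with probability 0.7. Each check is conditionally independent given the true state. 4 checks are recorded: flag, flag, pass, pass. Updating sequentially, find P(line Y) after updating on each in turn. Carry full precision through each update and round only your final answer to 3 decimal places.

0.297

Each posterior becomes the prior for the next update.
After 'flag': normaliser = 0.85·0.2500 + 0.3·0.2500 + 0.7·0.5000; P(line X) ≈ 0.3333, P(line Y) ≈ 0.1176, P(line Z) ≈ 0.5490
After 'flag': normaliser = 0.85·0.3333 + 0.3·0.1176 + 0.7·0.5490; P(line X) ≈ 0.4031, P(line Y) ≈ 0.0502, P(line Z) ≈ 0.5467
After 'pass': normaliser = 0.15·0.4031 + 0.7·0.0502 + 0.3·0.5467; P(line X) ≈ 0.2329, P(line Y) ≈ 0.1354, P(line Z) ≈ 0.6317
After 'pass': normaliser = 0.15·0.2329 + 0.7·0.1354 + 0.3·0.6317; P(line X) ≈ 0.1094, P(line Y) ≈ 0.2969, P(line Z) ≈ 0.5937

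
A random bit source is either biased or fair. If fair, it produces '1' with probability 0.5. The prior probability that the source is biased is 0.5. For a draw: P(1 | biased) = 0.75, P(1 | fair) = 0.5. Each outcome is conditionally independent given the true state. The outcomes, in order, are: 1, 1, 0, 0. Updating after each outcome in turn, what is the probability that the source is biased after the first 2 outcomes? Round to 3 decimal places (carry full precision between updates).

Each posterior becomes the prior for the next update.
After '1': P(biased) = 0.75·0.5000 / (0.75·0.5000 + 0.5·0.5000) ≈ 0.6000
After '1': P(biased) = 0.75·0.6000 / (0.75·0.6000 + 0.5·0.4000) ≈ 0.6923

0.692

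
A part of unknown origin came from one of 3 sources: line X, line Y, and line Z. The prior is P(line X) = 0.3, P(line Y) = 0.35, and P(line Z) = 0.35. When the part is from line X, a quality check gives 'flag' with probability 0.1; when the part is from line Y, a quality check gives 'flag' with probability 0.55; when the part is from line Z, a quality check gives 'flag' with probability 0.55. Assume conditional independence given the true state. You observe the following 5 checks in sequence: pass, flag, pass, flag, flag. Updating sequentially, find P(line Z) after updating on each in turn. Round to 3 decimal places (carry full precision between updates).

After 'pass': normaliser = 0.9·0.3000 + 0.45·0.3500 + 0.45·0.3500; P(line X) ≈ 0.4615, P(line Y) ≈ 0.2692, P(line Z) ≈ 0.2692
After 'flag': normaliser = 0.1·0.4615 + 0.55·0.2692 + 0.55·0.2692; P(line X) ≈ 0.1348, P(line Y) ≈ 0.4326, P(line Z) ≈ 0.4326
After 'pass': normaliser = 0.9·0.1348 + 0.45·0.4326 + 0.45·0.4326; P(line X) ≈ 0.2376, P(line Y) ≈ 0.3812, P(line Z) ≈ 0.3812
After 'flag': normaliser = 0.1·0.2376 + 0.55·0.3812 + 0.55·0.3812; P(line X) ≈ 0.0536, P(line Y) ≈ 0.4732, P(line Z) ≈ 0.4732
After 'flag': normaliser = 0.1·0.0536 + 0.55·0.4732 + 0.55·0.4732; P(line X) ≈ 0.0102, P(line Y) ≈ 0.4949, P(line Z) ≈ 0.4949

0.495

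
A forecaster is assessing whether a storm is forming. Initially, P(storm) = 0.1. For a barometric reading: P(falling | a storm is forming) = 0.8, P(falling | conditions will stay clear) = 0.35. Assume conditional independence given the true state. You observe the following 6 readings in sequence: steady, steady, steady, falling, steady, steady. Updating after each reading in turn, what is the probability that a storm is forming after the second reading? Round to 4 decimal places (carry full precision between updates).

0.0104

After 'steady': P(storm) = 0.2·0.1000 / (0.2·0.1000 + 0.65·0.9000) ≈ 0.0331
After 'steady': P(storm) = 0.2·0.0331 / (0.2·0.0331 + 0.65·0.9669) ≈ 0.0104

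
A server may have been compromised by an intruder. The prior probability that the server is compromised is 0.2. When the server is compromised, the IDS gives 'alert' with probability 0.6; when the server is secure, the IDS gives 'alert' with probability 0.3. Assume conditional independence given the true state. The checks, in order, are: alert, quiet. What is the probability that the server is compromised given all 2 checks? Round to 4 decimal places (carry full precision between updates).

0.2222

Each posterior becomes the prior for the next update.
After 'alert': P(compromised) = 0.6·0.2000 / (0.6·0.2000 + 0.3·0.8000) ≈ 0.3333
After 'quiet': P(compromised) = 0.4·0.3333 / (0.4·0.3333 + 0.7·0.6667) ≈ 0.2222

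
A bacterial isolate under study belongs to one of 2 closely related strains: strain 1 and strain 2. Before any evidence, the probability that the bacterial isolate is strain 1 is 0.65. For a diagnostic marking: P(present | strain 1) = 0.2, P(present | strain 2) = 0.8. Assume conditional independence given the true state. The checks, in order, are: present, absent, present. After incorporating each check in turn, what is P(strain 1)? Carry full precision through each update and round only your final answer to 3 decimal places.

0.317

After 'present': P(strain 1) = 0.2·0.6500 / (0.2·0.6500 + 0.8·0.3500) ≈ 0.3171
After 'absent': P(strain 1) = 0.8·0.3171 / (0.8·0.3171 + 0.2·0.6829) ≈ 0.6500
After 'present': P(strain 1) = 0.2·0.6500 / (0.2·0.6500 + 0.8·0.3500) ≈ 0.3171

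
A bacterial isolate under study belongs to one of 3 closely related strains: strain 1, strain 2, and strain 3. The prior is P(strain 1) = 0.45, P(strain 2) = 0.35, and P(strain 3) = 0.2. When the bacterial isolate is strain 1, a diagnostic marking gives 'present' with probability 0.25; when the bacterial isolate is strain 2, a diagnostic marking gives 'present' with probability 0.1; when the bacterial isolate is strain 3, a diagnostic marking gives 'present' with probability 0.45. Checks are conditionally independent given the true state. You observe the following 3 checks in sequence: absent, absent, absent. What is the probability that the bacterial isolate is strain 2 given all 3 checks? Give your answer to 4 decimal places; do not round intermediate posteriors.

After 'absent': normaliser = 0.75·0.4500 + 0.9·0.3500 + 0.55·0.2000; P(strain 1) ≈ 0.4426, P(strain 2) ≈ 0.4131, P(strain 3) ≈ 0.1443
After 'absent': normaliser = 0.75·0.4426 + 0.9·0.4131 + 0.55·0.1443; P(strain 1) ≈ 0.4239, P(strain 2) ≈ 0.4748, P(strain 3) ≈ 0.1013
After 'absent': normaliser = 0.75·0.4239 + 0.9·0.4748 + 0.55·0.1013; P(strain 1) ≈ 0.3969, P(strain 2) ≈ 0.5335, P(strain 3) ≈ 0.0696

0.5335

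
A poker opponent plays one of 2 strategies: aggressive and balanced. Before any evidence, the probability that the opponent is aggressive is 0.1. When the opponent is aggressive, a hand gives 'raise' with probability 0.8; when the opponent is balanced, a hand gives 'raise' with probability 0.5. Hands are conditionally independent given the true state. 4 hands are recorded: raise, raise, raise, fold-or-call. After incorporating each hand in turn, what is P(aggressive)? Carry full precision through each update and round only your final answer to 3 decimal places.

0.154

Apply Bayes' rule sequentially, carrying P(aggressive) forward.
After 'raise': P(aggressive) = 0.8·0.1000 / (0.8·0.1000 + 0.5·0.9000) ≈ 0.1509
After 'raise': P(aggressive) = 0.8·0.1509 / (0.8·0.1509 + 0.5·0.8491) ≈ 0.2215
After 'raise': P(aggressive) = 0.8·0.2215 / (0.8·0.2215 + 0.5·0.7785) ≈ 0.3128
After 'fold-or-call': P(aggressive) = 0.2·0.3128 / (0.2·0.3128 + 0.5·0.6872) ≈ 0.1540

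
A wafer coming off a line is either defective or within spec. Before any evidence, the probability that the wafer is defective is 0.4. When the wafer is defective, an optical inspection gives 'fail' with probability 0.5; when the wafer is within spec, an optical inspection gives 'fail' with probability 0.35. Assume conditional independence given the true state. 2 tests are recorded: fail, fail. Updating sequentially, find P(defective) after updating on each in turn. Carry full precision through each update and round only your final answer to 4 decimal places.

After 'fail': P(defective) = 0.5·0.4000 / (0.5·0.4000 + 0.35·0.6000) ≈ 0.4878
After 'fail': P(defective) = 0.5·0.4878 / (0.5·0.4878 + 0.35·0.5122) ≈ 0.5764

0.5764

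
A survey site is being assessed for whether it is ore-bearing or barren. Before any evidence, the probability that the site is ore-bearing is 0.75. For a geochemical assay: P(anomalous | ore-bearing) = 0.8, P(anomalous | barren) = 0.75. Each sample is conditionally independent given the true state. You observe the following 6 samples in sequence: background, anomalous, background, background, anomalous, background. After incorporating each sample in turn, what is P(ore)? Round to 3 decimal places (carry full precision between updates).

0.583

Apply Bayes' rule sequentially, carrying P(ore) forward.
After 'background': P(ore) = 0.2·0.7500 / (0.2·0.7500 + 0.25·0.2500) ≈ 0.7059
After 'anomalous': P(ore) = 0.8·0.7059 / (0.8·0.7059 + 0.75·0.2941) ≈ 0.7191
After 'background': P(ore) = 0.2·0.7191 / (0.2·0.7191 + 0.25·0.2809) ≈ 0.6719
After 'background': P(ore) = 0.2·0.6719 / (0.2·0.6719 + 0.25·0.3281) ≈ 0.6210
After 'anomalous': P(ore) = 0.8·0.6210 / (0.8·0.6210 + 0.75·0.3790) ≈ 0.6360
After 'background': P(ore) = 0.2·0.6360 / (0.2·0.6360 + 0.25·0.3640) ≈ 0.5830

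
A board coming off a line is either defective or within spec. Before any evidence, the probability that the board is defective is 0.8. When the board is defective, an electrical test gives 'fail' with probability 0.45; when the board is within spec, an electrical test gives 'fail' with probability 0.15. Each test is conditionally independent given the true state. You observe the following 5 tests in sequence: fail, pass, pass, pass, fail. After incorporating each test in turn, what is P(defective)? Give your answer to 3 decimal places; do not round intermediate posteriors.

After 'fail': P(defective) = 0.45·0.8000 / (0.45·0.8000 + 0.15·0.2000) ≈ 0.9231
After 'pass': P(defective) = 0.55·0.9231 / (0.55·0.9231 + 0.85·0.0769) ≈ 0.8859
After 'pass': P(defective) = 0.55·0.8859 / (0.55·0.8859 + 0.85·0.1141) ≈ 0.8340
After 'pass': P(defective) = 0.55·0.8340 / (0.55·0.8340 + 0.85·0.1660) ≈ 0.7648
After 'fail': P(defective) = 0.45·0.7648 / (0.45·0.7648 + 0.15·0.2352) ≈ 0.9070

0.907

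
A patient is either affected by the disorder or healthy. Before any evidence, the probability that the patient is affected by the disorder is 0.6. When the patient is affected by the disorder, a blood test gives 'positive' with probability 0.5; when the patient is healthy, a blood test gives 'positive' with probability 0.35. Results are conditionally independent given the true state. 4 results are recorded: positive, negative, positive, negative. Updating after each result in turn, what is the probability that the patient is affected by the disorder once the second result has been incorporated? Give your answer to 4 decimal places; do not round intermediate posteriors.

After 'positive': P(affected) = 0.5·0.6000 / (0.5·0.6000 + 0.35·0.4000) ≈ 0.6818
After 'negative': P(affected) = 0.5·0.6818 / (0.5·0.6818 + 0.65·0.3182) ≈ 0.6224

0.6224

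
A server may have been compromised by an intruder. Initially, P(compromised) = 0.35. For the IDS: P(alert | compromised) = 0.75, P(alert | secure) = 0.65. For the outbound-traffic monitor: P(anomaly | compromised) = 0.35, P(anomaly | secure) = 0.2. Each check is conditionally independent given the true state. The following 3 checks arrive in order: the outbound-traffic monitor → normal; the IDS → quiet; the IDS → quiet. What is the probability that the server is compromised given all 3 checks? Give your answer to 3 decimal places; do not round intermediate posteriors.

0.182

After the outbound-traffic monitor='normal': P(compromised) = 0.65·0.3500 / (0.65·0.3500 + 0.8·0.6500) ≈ 0.3043
After the IDS='quiet': P(compromised) = 0.25·0.3043 / (0.25·0.3043 + 0.35·0.6957) ≈ 0.2381
After the IDS='quiet': P(compromised) = 0.25·0.2381 / (0.25·0.2381 + 0.35·0.7619) ≈ 0.1825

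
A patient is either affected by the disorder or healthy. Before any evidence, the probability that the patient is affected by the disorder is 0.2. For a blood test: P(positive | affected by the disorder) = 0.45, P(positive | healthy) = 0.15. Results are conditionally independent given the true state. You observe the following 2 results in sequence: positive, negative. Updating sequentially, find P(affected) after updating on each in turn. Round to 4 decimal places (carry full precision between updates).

0.3267

After 'positive': P(affected) = 0.45·0.2000 / (0.45·0.2000 + 0.15·0.8000) ≈ 0.4286
After 'negative': P(affected) = 0.55·0.4286 / (0.55·0.4286 + 0.85·0.5714) ≈ 0.3267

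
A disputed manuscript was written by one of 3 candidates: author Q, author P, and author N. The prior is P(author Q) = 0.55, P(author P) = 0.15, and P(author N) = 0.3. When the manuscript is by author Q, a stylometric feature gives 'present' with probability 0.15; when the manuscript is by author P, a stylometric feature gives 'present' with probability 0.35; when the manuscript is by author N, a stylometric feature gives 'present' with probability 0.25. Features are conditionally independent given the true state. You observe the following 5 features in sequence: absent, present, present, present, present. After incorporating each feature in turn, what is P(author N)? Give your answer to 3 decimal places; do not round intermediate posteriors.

Each posterior becomes the prior for the next update.
After 'absent': normaliser = 0.85·0.5500 + 0.65·0.1500 + 0.75·0.3000; P(author Q) ≈ 0.5918, P(author P) ≈ 0.1234, P(author N) ≈ 0.2848
After 'present': normaliser = 0.15·0.5918 + 0.35·0.1234 + 0.25·0.2848; P(author Q) ≈ 0.4369, P(author P) ≈ 0.2126, P(author N) ≈ 0.3505
After 'present': normaliser = 0.15·0.4369 + 0.35·0.2126 + 0.25·0.3505; P(author Q) ≈ 0.2880, P(author P) ≈ 0.3270, P(author N) ≈ 0.3850
After 'present': normaliser = 0.15·0.2880 + 0.35·0.3270 + 0.25·0.3850; P(author Q) ≈ 0.1701, P(author P) ≈ 0.4508, P(author N) ≈ 0.3791
After 'present': normaliser = 0.15·0.1701 + 0.35·0.4508 + 0.25·0.3791; P(author Q) ≈ 0.0918, P(author P) ≈ 0.5674, P(author N) ≈ 0.3408

0.341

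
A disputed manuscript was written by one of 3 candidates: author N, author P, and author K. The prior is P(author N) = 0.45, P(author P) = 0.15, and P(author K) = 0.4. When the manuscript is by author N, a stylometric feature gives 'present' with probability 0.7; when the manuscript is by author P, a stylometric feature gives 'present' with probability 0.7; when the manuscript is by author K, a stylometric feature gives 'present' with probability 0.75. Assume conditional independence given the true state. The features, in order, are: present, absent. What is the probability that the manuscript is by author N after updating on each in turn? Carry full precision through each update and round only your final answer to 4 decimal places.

After 'present': normaliser = 0.7·0.4500 + 0.7·0.1500 + 0.75·0.4000; P(author N) ≈ 0.4375, P(author P) ≈ 0.1458, P(author K) ≈ 0.4167
After 'absent': normaliser = 0.3·0.4375 + 0.3·0.1458 + 0.25·0.4167; P(author N) ≈ 0.4701, P(author P) ≈ 0.1567, P(author K) ≈ 0.3731

0.4701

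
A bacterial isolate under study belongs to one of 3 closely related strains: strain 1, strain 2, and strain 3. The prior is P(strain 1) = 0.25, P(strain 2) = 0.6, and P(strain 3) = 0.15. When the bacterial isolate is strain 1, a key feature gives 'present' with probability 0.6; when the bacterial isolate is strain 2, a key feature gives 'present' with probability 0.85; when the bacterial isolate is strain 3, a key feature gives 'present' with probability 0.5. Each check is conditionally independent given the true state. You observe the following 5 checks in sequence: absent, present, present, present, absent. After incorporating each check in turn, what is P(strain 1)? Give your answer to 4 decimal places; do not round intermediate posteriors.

Each posterior becomes the prior for the next update.
After 'absent': normaliser = 0.4·0.2500 + 0.15·0.6000 + 0.5·0.1500; P(strain 1) ≈ 0.3774, P(strain 2) ≈ 0.3396, P(strain 3) ≈ 0.2830
After 'present': normaliser = 0.6·0.3774 + 0.85·0.3396 + 0.5·0.2830; P(strain 1) ≈ 0.3448, P(strain 2) ≈ 0.4397, P(strain 3) ≈ 0.2155
After 'present': normaliser = 0.6·0.3448 + 0.85·0.4397 + 0.5·0.2155; P(strain 1) ≈ 0.3006, P(strain 2) ≈ 0.5429, P(strain 3) ≈ 0.1565
After 'present': normaliser = 0.6·0.3006 + 0.85·0.5429 + 0.5·0.1565; P(strain 1) ≈ 0.2504, P(strain 2) ≈ 0.6409, P(strain 3) ≈ 0.1087
After 'absent': normaliser = 0.4·0.2504 + 0.15·0.6409 + 0.5·0.1087; P(strain 1) ≈ 0.3997, P(strain 2) ≈ 0.3835, P(strain 3) ≈ 0.2168

0.3997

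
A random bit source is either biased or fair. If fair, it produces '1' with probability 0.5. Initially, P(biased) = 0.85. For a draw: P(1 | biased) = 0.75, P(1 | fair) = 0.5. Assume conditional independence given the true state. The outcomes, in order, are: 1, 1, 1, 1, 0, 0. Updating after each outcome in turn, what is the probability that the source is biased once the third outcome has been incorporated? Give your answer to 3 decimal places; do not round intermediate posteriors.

0.950

Each posterior becomes the prior for the next update.
After '1': P(biased) = 0.75·0.8500 / (0.75·0.8500 + 0.5·0.1500) ≈ 0.8947
After '1': P(biased) = 0.75·0.8947 / (0.75·0.8947 + 0.5·0.1053) ≈ 0.9273
After '1': P(biased) = 0.75·0.9273 / (0.75·0.9273 + 0.5·0.0727) ≈ 0.9503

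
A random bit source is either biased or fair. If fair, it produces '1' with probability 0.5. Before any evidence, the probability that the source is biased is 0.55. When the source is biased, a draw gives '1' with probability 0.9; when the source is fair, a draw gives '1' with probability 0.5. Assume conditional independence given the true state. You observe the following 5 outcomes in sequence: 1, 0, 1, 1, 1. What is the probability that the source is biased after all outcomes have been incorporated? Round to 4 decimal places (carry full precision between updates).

0.7196

After '1': P(biased) = 0.9·0.5500 / (0.9·0.5500 + 0.5·0.4500) ≈ 0.6875
After '0': P(biased) = 0.1·0.6875 / (0.1·0.6875 + 0.5·0.3125) ≈ 0.3056
After '1': P(biased) = 0.9·0.3056 / (0.9·0.3056 + 0.5·0.6944) ≈ 0.4420
After '1': P(biased) = 0.9·0.4420 / (0.9·0.4420 + 0.5·0.5580) ≈ 0.5877
After '1': P(biased) = 0.9·0.5877 / (0.9·0.5877 + 0.5·0.4123) ≈ 0.7196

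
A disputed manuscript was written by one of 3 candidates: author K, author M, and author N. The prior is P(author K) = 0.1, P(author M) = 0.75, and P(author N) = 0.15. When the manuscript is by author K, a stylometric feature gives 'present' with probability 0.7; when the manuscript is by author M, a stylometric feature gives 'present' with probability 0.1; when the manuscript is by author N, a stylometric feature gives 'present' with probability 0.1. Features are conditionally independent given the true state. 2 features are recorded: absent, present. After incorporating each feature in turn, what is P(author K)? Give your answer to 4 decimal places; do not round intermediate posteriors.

After 'absent': normaliser = 0.3·0.1000 + 0.9·0.7500 + 0.9·0.1500; P(author K) ≈ 0.0357, P(author M) ≈ 0.8036, P(author N) ≈ 0.1607
After 'present': normaliser = 0.7·0.0357 + 0.1·0.8036 + 0.1·0.1607; P(author K) ≈ 0.2059, P(author M) ≈ 0.6618, P(author N) ≈ 0.1324

0.2059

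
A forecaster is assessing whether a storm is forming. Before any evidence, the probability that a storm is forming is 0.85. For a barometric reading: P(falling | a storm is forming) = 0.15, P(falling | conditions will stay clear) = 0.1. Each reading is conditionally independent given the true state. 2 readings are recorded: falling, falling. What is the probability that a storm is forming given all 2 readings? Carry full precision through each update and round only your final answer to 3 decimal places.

After 'falling': P(storm) = 0.15·0.8500 / (0.15·0.8500 + 0.1·0.1500) ≈ 0.8947
After 'falling': P(storm) = 0.15·0.8947 / (0.15·0.8947 + 0.1·0.1053) ≈ 0.9273

0.927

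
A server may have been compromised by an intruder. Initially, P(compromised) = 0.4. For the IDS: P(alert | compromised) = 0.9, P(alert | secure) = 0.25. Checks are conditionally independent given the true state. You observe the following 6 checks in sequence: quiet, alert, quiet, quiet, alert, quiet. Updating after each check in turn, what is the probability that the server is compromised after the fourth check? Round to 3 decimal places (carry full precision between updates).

0.006

After 'quiet': P(compromised) = 0.1·0.4000 / (0.1·0.4000 + 0.75·0.6000) ≈ 0.0816
After 'alert': P(compromised) = 0.9·0.0816 / (0.9·0.0816 + 0.25·0.9184) ≈ 0.2424
After 'quiet': P(compromised) = 0.1·0.2424 / (0.1·0.2424 + 0.75·0.7576) ≈ 0.0409
After 'quiet': P(compromised) = 0.1·0.0409 / (0.1·0.0409 + 0.75·0.9591) ≈ 0.0057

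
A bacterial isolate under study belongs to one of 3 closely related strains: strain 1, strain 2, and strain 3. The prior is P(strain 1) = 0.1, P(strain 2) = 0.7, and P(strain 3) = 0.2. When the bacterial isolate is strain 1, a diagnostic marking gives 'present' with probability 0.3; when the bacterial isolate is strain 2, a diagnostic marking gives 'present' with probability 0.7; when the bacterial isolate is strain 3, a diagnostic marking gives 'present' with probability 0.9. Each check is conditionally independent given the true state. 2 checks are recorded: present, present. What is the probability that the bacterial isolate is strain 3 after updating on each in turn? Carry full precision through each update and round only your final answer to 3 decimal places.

0.315

Apply Bayes' rule sequentially, carrying P(strain 3) forward.
After 'present': normaliser = 0.3·0.1000 + 0.7·0.7000 + 0.9·0.2000; P(strain 1) ≈ 0.0429, P(strain 2) ≈ 0.7000, P(strain 3) ≈ 0.2571
After 'present': normaliser = 0.3·0.0429 + 0.7·0.7000 + 0.9·0.2571; P(strain 1) ≈ 0.0175, P(strain 2) ≈ 0.6673, P(strain 3) ≈ 0.3152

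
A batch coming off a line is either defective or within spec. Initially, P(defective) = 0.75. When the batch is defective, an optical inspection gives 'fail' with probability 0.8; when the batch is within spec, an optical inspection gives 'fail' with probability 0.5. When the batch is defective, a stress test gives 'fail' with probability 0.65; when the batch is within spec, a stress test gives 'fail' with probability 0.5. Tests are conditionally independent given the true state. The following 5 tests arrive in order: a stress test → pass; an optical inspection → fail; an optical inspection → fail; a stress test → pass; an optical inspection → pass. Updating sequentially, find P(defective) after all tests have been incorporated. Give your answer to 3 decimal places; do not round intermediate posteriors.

Each posterior becomes the prior for the next update.
After a stress test='pass': P(defective) = 0.35·0.7500 / (0.35·0.7500 + 0.5·0.2500) ≈ 0.6774
After an optical inspection='fail': P(defective) = 0.8·0.6774 / (0.8·0.6774 + 0.5·0.3226) ≈ 0.7706
After an optical inspection='fail': P(defective) = 0.8·0.7706 / (0.8·0.7706 + 0.5·0.2294) ≈ 0.8432
After a stress test='pass': P(defective) = 0.35·0.8432 / (0.35·0.8432 + 0.5·0.1568) ≈ 0.7901
After an optical inspection='pass': P(defective) = 0.2·0.7901 / (0.2·0.7901 + 0.5·0.2099) ≈ 0.6008

0.601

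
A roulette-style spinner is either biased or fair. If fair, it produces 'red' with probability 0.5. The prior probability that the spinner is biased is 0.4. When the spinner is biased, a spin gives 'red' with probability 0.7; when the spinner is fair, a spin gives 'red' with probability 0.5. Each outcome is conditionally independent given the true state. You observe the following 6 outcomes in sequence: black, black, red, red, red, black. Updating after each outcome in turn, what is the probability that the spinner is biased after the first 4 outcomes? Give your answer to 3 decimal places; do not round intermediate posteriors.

0.320

After 'black': P(biased) = 0.3·0.4000 / (0.3·0.4000 + 0.5·0.6000) ≈ 0.2857
After 'black': P(biased) = 0.3·0.2857 / (0.3·0.2857 + 0.5·0.7143) ≈ 0.1935
After 'red': P(biased) = 0.7·0.1935 / (0.7·0.1935 + 0.5·0.8065) ≈ 0.2515
After 'red': P(biased) = 0.7·0.2515 / (0.7·0.2515 + 0.5·0.7485) ≈ 0.3199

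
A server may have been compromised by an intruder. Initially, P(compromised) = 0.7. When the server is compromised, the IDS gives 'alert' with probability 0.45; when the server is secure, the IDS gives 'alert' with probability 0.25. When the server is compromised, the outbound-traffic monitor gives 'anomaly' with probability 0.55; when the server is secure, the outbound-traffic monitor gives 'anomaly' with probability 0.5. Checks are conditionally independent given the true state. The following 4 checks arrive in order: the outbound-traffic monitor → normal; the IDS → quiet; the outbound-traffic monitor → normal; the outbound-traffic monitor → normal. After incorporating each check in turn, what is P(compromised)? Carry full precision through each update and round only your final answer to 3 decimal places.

0.555

After the outbound-traffic monitor='normal': P(compromised) = 0.45·0.7000 / (0.45·0.7000 + 0.5·0.3000) ≈ 0.6774
After the IDS='quiet': P(compromised) = 0.55·0.6774 / (0.55·0.6774 + 0.75·0.3226) ≈ 0.6063
After the outbound-traffic monitor='normal': P(compromised) = 0.45·0.6063 / (0.45·0.6063 + 0.5·0.3937) ≈ 0.5809
After the outbound-traffic monitor='normal': P(compromised) = 0.45·0.5809 / (0.45·0.5809 + 0.5·0.4191) ≈ 0.5550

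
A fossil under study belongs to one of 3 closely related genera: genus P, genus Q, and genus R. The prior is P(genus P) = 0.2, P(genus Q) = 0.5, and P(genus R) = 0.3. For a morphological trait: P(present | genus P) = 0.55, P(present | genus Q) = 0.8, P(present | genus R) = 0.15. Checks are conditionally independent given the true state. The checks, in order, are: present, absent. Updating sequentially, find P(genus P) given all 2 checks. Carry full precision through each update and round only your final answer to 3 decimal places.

0.295

After 'present': normaliser = 0.55·0.2000 + 0.8·0.5000 + 0.15·0.3000; P(genus P) ≈ 0.1982, P(genus Q) ≈ 0.7207, P(genus R) ≈ 0.0811
After 'absent': normaliser = 0.45·0.1982 + 0.2·0.7207 + 0.85·0.0811; P(genus P) ≈ 0.2951, P(genus Q) ≈ 0.4769, P(genus R) ≈ 0.2280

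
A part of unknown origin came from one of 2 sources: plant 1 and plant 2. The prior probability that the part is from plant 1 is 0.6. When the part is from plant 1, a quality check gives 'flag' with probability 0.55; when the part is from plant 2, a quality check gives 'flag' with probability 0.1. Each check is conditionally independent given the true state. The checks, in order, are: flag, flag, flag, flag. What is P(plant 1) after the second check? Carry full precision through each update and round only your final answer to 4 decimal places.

Each posterior becomes the prior for the next update.
After 'flag': P(plant 1) = 0.55·0.6000 / (0.55·0.6000 + 0.1·0.4000) ≈ 0.8919
After 'flag': P(plant 1) = 0.55·0.8919 / (0.55·0.8919 + 0.1·0.1081) ≈ 0.9784

0.9784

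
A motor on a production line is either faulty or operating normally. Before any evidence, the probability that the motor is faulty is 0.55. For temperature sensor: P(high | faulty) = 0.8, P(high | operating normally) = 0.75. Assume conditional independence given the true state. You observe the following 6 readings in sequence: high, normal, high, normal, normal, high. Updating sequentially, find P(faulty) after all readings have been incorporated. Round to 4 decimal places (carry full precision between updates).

After 'high': P(faulty) = 0.8·0.5500 / (0.8·0.5500 + 0.75·0.4500) ≈ 0.5659
After 'normal': P(faulty) = 0.2·0.5659 / (0.2·0.5659 + 0.25·0.4341) ≈ 0.5105
After 'high': P(faulty) = 0.8·0.5105 / (0.8·0.5105 + 0.75·0.4895) ≈ 0.5266
After 'normal': P(faulty) = 0.2·0.5266 / (0.2·0.5266 + 0.25·0.4734) ≈ 0.4709
After 'normal': P(faulty) = 0.2·0.4709 / (0.2·0.4709 + 0.25·0.5291) ≈ 0.4159
After 'high': P(faulty) = 0.8·0.4159 / (0.8·0.4159 + 0.75·0.5841) ≈ 0.4316

0.4316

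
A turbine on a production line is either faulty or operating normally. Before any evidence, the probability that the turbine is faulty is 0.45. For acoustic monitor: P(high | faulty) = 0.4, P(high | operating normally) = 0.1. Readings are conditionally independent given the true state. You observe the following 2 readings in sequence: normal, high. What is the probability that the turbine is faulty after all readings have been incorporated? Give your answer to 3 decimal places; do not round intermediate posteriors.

0.686

After 'normal': P(faulty) = 0.6·0.4500 / (0.6·0.4500 + 0.9·0.5500) ≈ 0.3529
After 'high': P(faulty) = 0.4·0.3529 / (0.4·0.3529 + 0.1·0.6471) ≈ 0.6857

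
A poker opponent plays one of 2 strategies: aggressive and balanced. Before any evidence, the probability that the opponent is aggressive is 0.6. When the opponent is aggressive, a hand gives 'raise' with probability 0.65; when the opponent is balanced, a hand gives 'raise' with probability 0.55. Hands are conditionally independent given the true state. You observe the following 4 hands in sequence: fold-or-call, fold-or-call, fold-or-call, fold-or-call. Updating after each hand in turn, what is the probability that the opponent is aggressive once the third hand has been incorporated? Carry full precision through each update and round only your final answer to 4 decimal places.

After 'fold-or-call': P(aggressive) = 0.35·0.6000 / (0.35·0.6000 + 0.45·0.4000) ≈ 0.5385
After 'fold-or-call': P(aggressive) = 0.35·0.5385 / (0.35·0.5385 + 0.45·0.4615) ≈ 0.4757
After 'fold-or-call': P(aggressive) = 0.35·0.4757 / (0.35·0.4757 + 0.45·0.5243) ≈ 0.4138

0.4138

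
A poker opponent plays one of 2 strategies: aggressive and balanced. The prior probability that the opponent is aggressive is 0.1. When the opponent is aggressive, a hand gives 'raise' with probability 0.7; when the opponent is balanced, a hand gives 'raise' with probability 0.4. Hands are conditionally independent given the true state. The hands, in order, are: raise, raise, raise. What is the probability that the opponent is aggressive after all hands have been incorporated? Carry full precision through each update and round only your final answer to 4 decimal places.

After 'raise': P(aggressive) = 0.7·0.1000 / (0.7·0.1000 + 0.4·0.9000) ≈ 0.1628
After 'raise': P(aggressive) = 0.7·0.1628 / (0.7·0.1628 + 0.4·0.8372) ≈ 0.2539
After 'raise': P(aggressive) = 0.7·0.2539 / (0.7·0.2539 + 0.4·0.7461) ≈ 0.3732

0.3732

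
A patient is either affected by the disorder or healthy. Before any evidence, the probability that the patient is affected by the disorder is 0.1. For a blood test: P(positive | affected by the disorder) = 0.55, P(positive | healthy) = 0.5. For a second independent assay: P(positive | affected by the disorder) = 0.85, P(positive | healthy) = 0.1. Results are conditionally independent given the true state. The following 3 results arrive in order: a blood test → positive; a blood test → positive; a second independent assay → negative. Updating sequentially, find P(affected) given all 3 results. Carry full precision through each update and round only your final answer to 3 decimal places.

0.022

After a blood test='positive': P(affected) = 0.55·0.1000 / (0.55·0.1000 + 0.5·0.9000) ≈ 0.1089
After a blood test='positive': P(affected) = 0.55·0.1089 / (0.55·0.1089 + 0.5·0.8911) ≈ 0.1185
After a second independent assay='negative': P(affected) = 0.15·0.1185 / (0.15·0.1185 + 0.9·0.8815) ≈ 0.0219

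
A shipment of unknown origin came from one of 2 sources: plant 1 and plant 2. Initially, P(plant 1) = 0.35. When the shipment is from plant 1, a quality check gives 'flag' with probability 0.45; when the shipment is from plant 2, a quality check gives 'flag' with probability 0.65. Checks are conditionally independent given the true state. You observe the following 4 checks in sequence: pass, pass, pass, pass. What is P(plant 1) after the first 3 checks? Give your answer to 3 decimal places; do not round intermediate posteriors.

After 'pass': P(plant 1) = 0.55·0.3500 / (0.55·0.3500 + 0.35·0.6500) ≈ 0.4583
After 'pass': P(plant 1) = 0.55·0.4583 / (0.55·0.4583 + 0.35·0.5417) ≈ 0.5708
After 'pass': P(plant 1) = 0.55·0.5708 / (0.55·0.5708 + 0.35·0.4292) ≈ 0.6763

0.676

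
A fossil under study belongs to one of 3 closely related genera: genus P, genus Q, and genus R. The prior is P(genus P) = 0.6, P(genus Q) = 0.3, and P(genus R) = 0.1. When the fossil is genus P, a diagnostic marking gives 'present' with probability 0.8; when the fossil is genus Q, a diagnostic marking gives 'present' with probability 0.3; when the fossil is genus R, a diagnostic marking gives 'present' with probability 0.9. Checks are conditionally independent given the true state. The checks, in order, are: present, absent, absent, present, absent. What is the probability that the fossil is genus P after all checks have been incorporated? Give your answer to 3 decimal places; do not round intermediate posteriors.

0.247

Each posterior becomes the prior for the next update.
After 'present': normaliser = 0.8·0.6000 + 0.3·0.3000 + 0.9·0.1000; P(genus P) ≈ 0.7273, P(genus Q) ≈ 0.1364, P(genus R) ≈ 0.1364
After 'absent': normaliser = 0.2·0.7273 + 0.7·0.1364 + 0.1·0.1364; P(genus P) ≈ 0.5714, P(genus Q) ≈ 0.3750, P(genus R) ≈ 0.0536
After 'absent': normaliser = 0.2·0.5714 + 0.7·0.3750 + 0.1·0.0536; P(genus P) ≈ 0.2991, P(genus Q) ≈ 0.6869, P(genus R) ≈ 0.0140
After 'present': normaliser = 0.8·0.2991 + 0.3·0.6869 + 0.9·0.0140; P(genus P) ≈ 0.5224, P(genus Q) ≈ 0.4500, P(genus R) ≈ 0.0276
After 'absent': normaliser = 0.2·0.5224 + 0.7·0.4500 + 0.1·0.0276; P(genus P) ≈ 0.2475, P(genus Q) ≈ 0.7460, P(genus R) ≈ 0.0065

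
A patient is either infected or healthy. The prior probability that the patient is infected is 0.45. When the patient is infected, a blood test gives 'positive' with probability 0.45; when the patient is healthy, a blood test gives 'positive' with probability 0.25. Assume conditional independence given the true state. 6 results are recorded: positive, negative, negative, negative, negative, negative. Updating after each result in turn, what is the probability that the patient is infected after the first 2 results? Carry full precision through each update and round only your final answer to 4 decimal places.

0.5192

After 'positive': P(infected) = 0.45·0.4500 / (0.45·0.4500 + 0.25·0.5500) ≈ 0.5956
After 'negative': P(infected) = 0.55·0.5956 / (0.55·0.5956 + 0.75·0.4044) ≈ 0.5192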